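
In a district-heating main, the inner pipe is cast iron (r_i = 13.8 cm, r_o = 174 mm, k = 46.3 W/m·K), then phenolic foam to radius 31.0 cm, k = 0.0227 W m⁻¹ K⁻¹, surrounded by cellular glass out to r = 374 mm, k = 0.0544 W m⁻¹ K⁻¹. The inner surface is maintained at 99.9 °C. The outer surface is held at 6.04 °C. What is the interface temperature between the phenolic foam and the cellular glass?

Series thermal resistances, inner to outer:
  R'_cast iron = ln(0.174/0.138)/(2πk) = 0.2318/(2π·46.3) = 7.968×10^-4 m·K/W
  R'_phenolic foam = ln(0.310/0.174)/(2πk) = 0.5775/(2π·0.0227) = 4.049 m·K/W
  R'_cellular glass = ln(0.374/0.310)/(2πk) = 0.1877/(2π·0.0544) = 0.5491 m·K/W
ΣR = 7.968×10^-4 + 4.049 + 0.5491 = 4.599 m·K/W
Q' = ΔT/ΣR = (99.9 °C − 6.04 °C)/4.599 = 20.41 W/m
From the inner boundary to the phenolic foam/cellular glass interface, ΣR_partial = 4.050 m·K/W.
T_interface = T_in − Q'·ΣR_partial = 99.9 °C − (20.41)(4.050) = 17.2 °C

T = 17.2 °C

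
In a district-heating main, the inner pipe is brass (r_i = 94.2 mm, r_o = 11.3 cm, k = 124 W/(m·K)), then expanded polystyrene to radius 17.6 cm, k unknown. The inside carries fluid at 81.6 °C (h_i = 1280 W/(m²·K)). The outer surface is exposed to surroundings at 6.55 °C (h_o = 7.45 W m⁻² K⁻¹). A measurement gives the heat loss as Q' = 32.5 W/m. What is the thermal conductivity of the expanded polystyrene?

k = 0.0323 W/m·K

ΣR = ΔT/Q' = |81.6 − 6.55|/32.5 = 2.309 m·K/W
Known resistances:
  R'_conv,in = 1/(2πr h) = 1/(2π·0.0942·1280) = 0.001320 m·K/W
  R'_brass = ln(0.113/0.0942)/(2πk) = 0.1820/(2π·124) = 2.336×10^-4 m·K/W
  R'_conv,out = 1/(2πr h) = 1/(2π·0.176·7.45) = 0.1214 m·K/W
R_expanded polystyrene = ΣR − ΣR_known = 2.309 − 0.1230 = 2.186 m·K/W
ln(r₂/r₁)/(2πk) = 2.186 ⇒ k = 0.4431/(2π·2.186) = 0.0323 W/m·K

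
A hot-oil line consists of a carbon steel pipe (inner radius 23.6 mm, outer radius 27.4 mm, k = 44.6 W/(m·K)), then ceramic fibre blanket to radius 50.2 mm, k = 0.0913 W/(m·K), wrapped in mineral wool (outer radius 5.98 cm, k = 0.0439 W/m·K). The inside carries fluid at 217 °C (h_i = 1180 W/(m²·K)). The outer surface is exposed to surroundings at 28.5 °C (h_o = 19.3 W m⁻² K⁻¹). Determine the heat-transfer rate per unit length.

Q' = 103 W/m

Resistance network (inner→outer):
  R'_conv,in = 1/(2πr h) = 1/(2π·0.0236·1180) = 0.005715 m·K/W
  R'_carbon steel = ln(0.0274/0.0236)/(2πk) = 0.1493/(2π·44.6) = 5.328×10^-4 m·K/W
  R'_ceramic fibre blanket = ln(0.0502/0.0274)/(2πk) = 0.6055/(2π·0.0913) = 1.055 m·K/W
  R'_mineral wool = ln(0.0598/0.0502)/(2πk) = 0.1750/(2π·0.0439) = 0.6344 m·K/W
  R'_conv,out = 1/(2πr h) = 1/(2π·0.0598·19.3) = 0.1379 m·K/W
ΣR = 0.005715 + 5.328×10^-4 + 1.055 + 0.6344 + 0.1379 = 1.834 m·K/W
Q' = ΔT/ΣR = (217 °C − 28.5 °C)/1.834 = 103 W/m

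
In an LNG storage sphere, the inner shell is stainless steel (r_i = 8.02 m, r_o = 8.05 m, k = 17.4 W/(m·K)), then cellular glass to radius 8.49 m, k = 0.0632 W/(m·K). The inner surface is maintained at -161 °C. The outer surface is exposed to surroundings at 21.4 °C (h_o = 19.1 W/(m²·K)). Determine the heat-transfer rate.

Treat each layer as a resistance in series:
  R_stainless steel = (1/8.02 − 1/8.05)/(4πk) = 4.647×10^-4/(4π·17.4) = 2.125×10^-6 K/W
  R_cellular glass = (1/8.05 − 1/8.49)/(4πk) = 0.006438/(4π·0.0632) = 0.008106 K/W
  R_conv,out = 1/(4πr²h) = 1/(4π·8.49²·19.1) = 5.780×10^-5 K/W
ΣR = 2.125×10^-6 + 0.008106 + 5.780×10^-5 = 0.008166 K/W
Q = ΔT/ΣR = (-161 °C − 21.4 °C)/0.008166 = -22300 W
(Negative Q ⇒ heat flows inward; heat gain = 22300 W.)

Q = 22300 W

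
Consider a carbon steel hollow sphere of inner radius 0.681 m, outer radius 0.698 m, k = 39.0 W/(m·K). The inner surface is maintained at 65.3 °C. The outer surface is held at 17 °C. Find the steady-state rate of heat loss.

Q = 4πk·ΔT/(1/r₁ − 1/r₂) = 4π × 39.0 × 48.3 / (1/0.681 − 1/0.698) = 6.62×10^5 W

Q = 662 kW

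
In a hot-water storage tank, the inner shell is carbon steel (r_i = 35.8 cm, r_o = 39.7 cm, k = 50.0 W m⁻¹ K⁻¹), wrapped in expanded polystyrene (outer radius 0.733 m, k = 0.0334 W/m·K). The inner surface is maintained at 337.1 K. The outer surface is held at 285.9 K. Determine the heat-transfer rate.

Q = 18.6 W

Resistance network (inner→outer):
  R_carbon steel = (1/0.358 − 1/0.397)/(4πk) = 0.2744/(4π·50.0) = 4.367×10^-4 K/W
  R_expanded polystyrene = (1/0.397 − 1/0.733)/(4πk) = 1.155/(4π·0.0334) = 2.751 K/W
ΣR = 4.367×10^-4 + 2.751 = 2.751 K/W
Q = ΔT/ΣR = (337.1 K − 285.9 K)/2.751 = 18.6 W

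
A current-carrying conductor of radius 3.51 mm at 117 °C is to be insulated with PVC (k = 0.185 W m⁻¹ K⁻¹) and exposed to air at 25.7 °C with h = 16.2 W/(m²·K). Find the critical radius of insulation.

r_cr = 1.14 cm

For a cylinder, r_cr = k_ins/h = 0.185/16.2 = 0.0114 m = 1.14 cm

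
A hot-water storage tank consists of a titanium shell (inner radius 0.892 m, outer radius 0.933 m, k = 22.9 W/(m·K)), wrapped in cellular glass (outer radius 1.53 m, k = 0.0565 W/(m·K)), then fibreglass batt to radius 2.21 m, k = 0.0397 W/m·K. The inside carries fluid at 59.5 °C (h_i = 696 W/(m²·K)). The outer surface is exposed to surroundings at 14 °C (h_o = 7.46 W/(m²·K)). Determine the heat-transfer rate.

Resistance network (inner→outer):
  R_conv,in = 1/(4πr²h) = 1/(4π·0.892²·696) = 1.437×10^-4 K/W
  R_titanium = (1/0.892 − 1/0.933)/(4πk) = 0.04926/(4π·22.9) = 1.712×10^-4 K/W
  R_cellular glass = (1/0.933 − 1/1.53)/(4πk) = 0.4182/(4π·0.0565) = 0.5890 K/W
  R_fibreglass batt = (1/1.53 − 1/2.21)/(4πk) = 0.2011/(4π·0.0397) = 0.4031 K/W
  R_conv,out = 1/(4πr²h) = 1/(4π·2.21²·7.46) = 0.002184 K/W
ΣR = 1.437×10^-4 + 1.712×10^-4 + 0.5890 + 0.4031 + 0.002184 = 0.9946 K/W
Q = ΔT/ΣR = (59.5 °C − 14 °C)/0.9946 = 45.7 W

Q = 45.7 W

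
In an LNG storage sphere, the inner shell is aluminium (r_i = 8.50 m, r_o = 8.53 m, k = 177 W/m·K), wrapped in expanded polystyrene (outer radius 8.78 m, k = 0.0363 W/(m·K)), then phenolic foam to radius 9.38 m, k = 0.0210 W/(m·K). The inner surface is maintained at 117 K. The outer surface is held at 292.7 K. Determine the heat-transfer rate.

Q = 5030 W

Series thermal resistances, inner to outer:
  R_aluminium = (1/8.50 − 1/8.53)/(4πk) = 4.138×10^-4/(4π·177) = 1.860×10^-7 K/W
  R_expanded polystyrene = (1/8.53 − 1/8.78)/(4πk) = 0.003338/(4π·0.0363) = 0.007318 K/W
  R_phenolic foam = (1/8.78 − 1/9.38)/(4πk) = 0.007285/(4π·0.0210) = 0.02761 K/W
ΣR = 1.860×10^-7 + 0.007318 + 0.02761 = 0.03493 K/W
Q = ΔT/ΣR = (117 K − 292.7 K)/0.03493 = -5030 W
(Negative Q ⇒ heat flows inward; heat gain = 5030 W.)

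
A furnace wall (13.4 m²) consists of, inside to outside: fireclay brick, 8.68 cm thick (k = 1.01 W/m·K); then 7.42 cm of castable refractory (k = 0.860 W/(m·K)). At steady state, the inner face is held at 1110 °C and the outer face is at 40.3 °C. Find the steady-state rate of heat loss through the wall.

Series thermal resistances, inner to outer:
  R_fireclay brick = L/(kA) = 0.0868/(1.01·13.4) = 0.006413 K/W
  R_castable refractory = L/(kA) = 0.0742/(0.860·13.4) = 0.006439 K/W
ΣR = 0.006413 + 0.006439 = 0.01285 K/W
Q = ΔT/ΣR = (1110 °C − 40.3 °C)/0.01285 = 83200 W

Q = 83200 W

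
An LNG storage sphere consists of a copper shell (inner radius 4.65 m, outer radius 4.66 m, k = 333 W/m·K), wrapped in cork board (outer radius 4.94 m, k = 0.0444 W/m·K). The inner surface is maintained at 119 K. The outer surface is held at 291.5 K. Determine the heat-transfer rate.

Q = 7910 W

Series thermal resistances, inner to outer:
  R_copper = (1/4.65 − 1/4.66)/(4πk) = 4.615×10^-4/(4π·333) = 1.103×10^-7 K/W
  R_cork board = (1/4.66 − 1/4.94)/(4πk) = 0.01216/(4π·0.0444) = 0.02180 K/W
ΣR = 1.103×10^-7 + 0.02180 = 0.02180 K/W
Q = ΔT/ΣR = (119 K − 291.5 K)/0.02180 = -7910 W
(Negative Q ⇒ heat flows inward; heat gain = 7910 W.)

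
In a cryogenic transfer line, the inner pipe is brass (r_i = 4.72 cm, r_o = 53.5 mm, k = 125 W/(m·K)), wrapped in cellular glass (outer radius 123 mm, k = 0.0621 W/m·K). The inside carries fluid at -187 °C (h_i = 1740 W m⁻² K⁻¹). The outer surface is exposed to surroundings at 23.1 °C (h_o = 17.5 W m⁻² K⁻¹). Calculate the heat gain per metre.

Series thermal resistances, inner to outer:
  R'_conv,in = 1/(2πr h) = 1/(2π·0.0472·1740) = 0.001938 m·K/W
  R'_brass = ln(0.0535/0.0472)/(2πk) = 0.1253/(2π·125) = 1.595×10^-4 m·K/W
  R'_cellular glass = ln(0.123/0.0535)/(2πk) = 0.8325/(2π·0.0621) = 2.134 m·K/W
  R'_conv,out = 1/(2πr h) = 1/(2π·0.123·17.5) = 0.07394 m·K/W
ΣR = 0.001938 + 1.595×10^-4 + 2.134 + 0.07394 = 2.210 m·K/W
Q' = ΔT/ΣR = (-187 °C − 23.1 °C)/2.210 = -95.1 W/m
(Negative Q' ⇒ heat flows inward; heat gain = 95.1 W/m.)

Q' = 95.1 W/m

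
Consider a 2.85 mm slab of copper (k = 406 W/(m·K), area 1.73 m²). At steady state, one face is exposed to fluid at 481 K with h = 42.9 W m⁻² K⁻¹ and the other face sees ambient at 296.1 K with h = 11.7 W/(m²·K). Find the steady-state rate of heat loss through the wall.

Q = 2.94 kW

Series thermal resistances, inner to outer:
  R_conv,in = 1/(hA) = 1/(42.9·1.73) = 0.01347 K/W
  R_copper = L/(kA) = 0.00285/(406·1.73) = 4.058×10^-6 K/W
  R_conv,out = 1/(hA) = 1/(11.7·1.73) = 0.04940 K/W
ΣR = 0.01347 + 4.058×10^-6 + 0.04940 = 0.06287 K/W
Q = ΔT/ΣR = (481 K − 296.1 K)/0.06287 = 2940 W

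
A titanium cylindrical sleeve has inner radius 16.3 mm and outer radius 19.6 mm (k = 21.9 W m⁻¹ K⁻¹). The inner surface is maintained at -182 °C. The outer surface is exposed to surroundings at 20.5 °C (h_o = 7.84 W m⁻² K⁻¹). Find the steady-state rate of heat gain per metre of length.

Resistance network (inner→outer):
  R'_titanium = ln(0.0196/0.0163)/(2πk) = 0.1844/(2π·21.9) = 0.001340 m·K/W
  R'_conv,out = 1/(2πr h) = 1/(2π·0.0196·7.84) = 1.036 m·K/W
ΣR = 0.001340 + 1.036 = 1.037 m·K/W
Q' = ΔT/ΣR = (-182 °C − 20.5 °C)/1.037 = -195 W/m
(Negative Q' ⇒ heat flows inward; heat gain = 195 W/m.)

Q' = 195 W/m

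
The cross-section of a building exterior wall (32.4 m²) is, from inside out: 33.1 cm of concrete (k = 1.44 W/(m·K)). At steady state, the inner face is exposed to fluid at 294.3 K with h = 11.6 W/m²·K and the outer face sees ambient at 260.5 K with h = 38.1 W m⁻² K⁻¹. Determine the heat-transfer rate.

Resistance network (inner→outer):
  R_conv,in = 1/(hA) = 1/(11.6·32.4) = 0.002661 K/W
  R_concrete = L/(kA) = 0.331/(1.44·32.4) = 0.007094 K/W
  R_conv,out = 1/(hA) = 1/(38.1·32.4) = 8.101×10^-4 K/W
ΣR = 0.002661 + 0.007094 + 8.101×10^-4 = 0.01057 K/W
Q = ΔT/ΣR = (294.3 K − 260.5 K)/0.01057 = 3200 W

Q = 3.20 kW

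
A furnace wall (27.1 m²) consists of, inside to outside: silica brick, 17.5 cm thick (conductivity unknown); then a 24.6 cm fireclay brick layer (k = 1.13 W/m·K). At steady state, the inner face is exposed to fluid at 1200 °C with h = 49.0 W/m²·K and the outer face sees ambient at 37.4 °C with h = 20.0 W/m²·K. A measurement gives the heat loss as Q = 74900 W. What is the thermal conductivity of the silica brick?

k = 1.32 W/m·K

ΣR = ΔT/Q = |1200 − 37.4|/74900 = 0.01552 K/W
Known resistances:
  R_conv,in = 1/(hA) = 1/(49.0·27.1) = 7.531×10^-4 K/W
  R_fireclay brick = L/(kA) = 0.246/(1.13·27.1) = 0.008033 K/W
  R_conv,out = 1/(hA) = 1/(20.0·27.1) = 0.001845 K/W
R_silica brick = ΣR − ΣR_known = 0.01552 − 0.01063 = 0.004890 K/W
L/(kA) = 0.004890 ⇒ k = 0.175/(0.004890·27.1) = 1.32 W/m·K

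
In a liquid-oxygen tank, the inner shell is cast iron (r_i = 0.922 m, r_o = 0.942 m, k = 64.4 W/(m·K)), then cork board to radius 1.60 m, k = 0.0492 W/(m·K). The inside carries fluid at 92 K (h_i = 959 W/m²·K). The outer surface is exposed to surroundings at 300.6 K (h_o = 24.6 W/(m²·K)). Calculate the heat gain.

Series thermal resistances, inner to outer:
  R_conv,in = 1/(4πr²h) = 1/(4π·0.922²·959) = 9.761×10^-5 K/W
  R_cast iron = (1/0.922 − 1/0.942)/(4πk) = 0.02303/(4π·64.4) = 2.845×10^-5 K/W
  R_cork board = (1/0.942 − 1/1.60)/(4πk) = 0.4366/(4π·0.0492) = 0.7061 K/W
  R_conv,out = 1/(4πr²h) = 1/(4π·1.60²·24.6) = 0.001264 K/W
ΣR = 9.761×10^-5 + 2.845×10^-5 + 0.7061 + 0.001264 = 0.7075 K/W
Q = ΔT/ΣR = (92 K − 300.6 K)/0.7075 = -295 W
(Negative Q ⇒ heat flows inward; heat gain = 295 W.)

Q = 295 W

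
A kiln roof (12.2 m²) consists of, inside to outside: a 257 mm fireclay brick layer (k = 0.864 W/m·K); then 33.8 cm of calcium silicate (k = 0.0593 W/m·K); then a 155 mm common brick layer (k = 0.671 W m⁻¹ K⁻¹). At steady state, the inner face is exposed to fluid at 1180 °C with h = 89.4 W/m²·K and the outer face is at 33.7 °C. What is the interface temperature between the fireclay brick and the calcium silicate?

T = 1123 °C

Resistance network (inner→outer):
  R_conv,in = 1/(hA) = 1/(89.4·12.2) = 9.169×10^-4 K/W
  R_fireclay brick = L/(kA) = 0.257/(0.864·12.2) = 0.02438 K/W
  R_calcium silicate = L/(kA) = 0.338/(0.0593·12.2) = 0.4672 K/W
  R_common brick = L/(kA) = 0.155/(0.671·12.2) = 0.01893 K/W
ΣR = 9.169×10^-4 + 0.02438 + 0.4672 + 0.01893 = 0.5114 K/W
Q = ΔT/ΣR = (1180 °C − 33.7 °C)/0.5114 = 2241 W
From the inner boundary to the fireclay brick/calcium silicate interface, ΣR_partial = 0.02530 K/W.
T_interface = T_in − Q·ΣR_partial = 1180 °C − (2241)(0.02530) = 1123 °C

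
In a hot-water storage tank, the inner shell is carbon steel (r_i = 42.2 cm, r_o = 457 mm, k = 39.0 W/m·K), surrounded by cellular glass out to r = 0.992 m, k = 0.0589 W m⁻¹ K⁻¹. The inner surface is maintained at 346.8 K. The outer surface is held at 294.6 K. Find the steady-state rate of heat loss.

Series thermal resistances, inner to outer:
  R_carbon steel = (1/0.422 − 1/0.457)/(4πk) = 0.1815/(4π·39.0) = 3.703×10^-4 K/W
  R_cellular glass = (1/0.457 − 1/0.992)/(4πk) = 1.180/(4π·0.0589) = 1.594 K/W
ΣR = 3.703×10^-4 + 1.594 = 1.594 K/W
Q = ΔT/ΣR = (346.8 K − 294.6 K)/1.594 = 32.7 W

Q = 32.7 W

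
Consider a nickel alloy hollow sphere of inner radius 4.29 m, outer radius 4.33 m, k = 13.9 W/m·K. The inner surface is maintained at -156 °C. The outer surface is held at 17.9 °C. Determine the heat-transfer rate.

Q = 1.41×10^7 W

Q = 4πk·ΔT/(1/r₁ − 1/r₂) = 4π × 13.9 × 173.9 / (1/4.29 − 1/4.33) = 1.41×10^7 W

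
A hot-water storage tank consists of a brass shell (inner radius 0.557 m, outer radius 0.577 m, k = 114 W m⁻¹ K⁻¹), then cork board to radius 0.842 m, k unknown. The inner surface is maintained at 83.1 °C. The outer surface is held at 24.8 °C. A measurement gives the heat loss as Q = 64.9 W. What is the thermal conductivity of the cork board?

k = 0.0483 W/m·K

ΣR = ΔT/Q = |83.1 − 24.8|/64.9 = 0.8983 K/W
Known resistances:
  R_brass = (1/0.557 − 1/0.577)/(4πk) = 0.06223/(4π·114) = 4.344×10^-5 K/W
R_cork board = ΣR − ΣR_known = 0.8983 − 4.344×10^-5 = 0.8983 K/W
(1/r₁−1/r₂)/(4πk) = 0.8983 ⇒ k = 0.5455/(4π·0.8983) = 0.0483 W/m·K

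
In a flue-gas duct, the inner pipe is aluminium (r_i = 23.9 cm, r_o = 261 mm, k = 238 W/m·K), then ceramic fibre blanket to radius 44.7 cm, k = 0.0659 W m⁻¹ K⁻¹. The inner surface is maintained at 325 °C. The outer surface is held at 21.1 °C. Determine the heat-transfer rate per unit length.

Treat each layer as a resistance in series:
  R'_aluminium = ln(0.261/0.239)/(2πk) = 0.08806/(2π·238) = 5.889×10^-5 m·K/W
  R'_ceramic fibre blanket = ln(0.447/0.261)/(2πk) = 0.5380/(2π·0.0659) = 1.299 m·K/W
ΣR = 5.889×10^-5 + 1.299 = 1.299 m·K/W
Q' = ΔT/ΣR = (325 °C − 21.1 °C)/1.299 = 234 W/m

Q' = 234 W/m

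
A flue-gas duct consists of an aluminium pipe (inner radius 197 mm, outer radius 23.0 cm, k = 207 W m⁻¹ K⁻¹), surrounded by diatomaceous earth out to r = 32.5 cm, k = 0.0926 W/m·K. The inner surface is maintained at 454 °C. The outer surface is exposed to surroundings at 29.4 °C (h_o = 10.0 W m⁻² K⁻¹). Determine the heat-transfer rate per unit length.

Series thermal resistances, inner to outer:
  R'_aluminium = ln(0.230/0.197)/(2πk) = 0.1549/(2π·207) = 1.191×10^-4 m·K/W
  R'_diatomaceous earth = ln(0.325/0.230)/(2πk) = 0.3457/(2π·0.0926) = 0.5942 m·K/W
  R'_conv,out = 1/(2πr h) = 1/(2π·0.325·10.0) = 0.04897 m·K/W
ΣR = 1.191×10^-4 + 0.5942 + 0.04897 = 0.6433 m·K/W
Q' = ΔT/ΣR = (454 °C − 29.4 °C)/0.6433 = 660 W/m

Q' = 660 W/m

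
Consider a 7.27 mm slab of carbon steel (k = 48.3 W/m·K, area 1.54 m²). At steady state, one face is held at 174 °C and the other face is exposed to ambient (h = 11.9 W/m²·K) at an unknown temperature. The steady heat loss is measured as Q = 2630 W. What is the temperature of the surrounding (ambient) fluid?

Sum the resistances:
  R_carbon steel = L/(kA) = 0.00727/(48.3·1.54) = 9.774×10^-5 K/W
  R_conv,out = 1/(hA) = 1/(11.9·1.54) = 0.05457 K/W
ΣR = 0.05467 K/W
ΔT = Q·ΣR = 2630 × 0.05467 = 143.8 K
Heat flows outward, so T_out = T_in − ΔT = 174 − 143.8 = 30.2 °C

T_out = 30.2 °C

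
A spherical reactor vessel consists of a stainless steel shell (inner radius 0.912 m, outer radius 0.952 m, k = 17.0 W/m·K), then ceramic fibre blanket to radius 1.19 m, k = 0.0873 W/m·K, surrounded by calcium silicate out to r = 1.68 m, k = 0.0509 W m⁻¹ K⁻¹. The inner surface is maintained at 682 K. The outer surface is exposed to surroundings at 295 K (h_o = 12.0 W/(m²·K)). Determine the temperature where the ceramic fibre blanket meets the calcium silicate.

Resistance network (inner→outer):
  R_stainless steel = (1/0.912 − 1/0.952)/(4πk) = 0.04607/(4π·17.0) = 2.157×10^-4 K/W
  R_ceramic fibre blanket = (1/0.952 − 1/1.19)/(4πk) = 0.2101/(4π·0.0873) = 0.1915 K/W
  R_calcium silicate = (1/1.19 − 1/1.68)/(4πk) = 0.2451/(4π·0.0509) = 0.3832 K/W
  R_conv,out = 1/(4πr²h) = 1/(4π·1.68²·12.0) = 0.002350 K/W
ΣR = 2.157×10^-4 + 0.1915 + 0.3832 + 0.002350 = 0.5773 K/W
Q = ΔT/ΣR = (682 K − 295 K)/0.5773 = 670.4 W
From the inner boundary to the ceramic fibre blanket/calcium silicate interface, ΣR_partial = 0.1917 K/W.
T_interface = T_in − Q·ΣR_partial = 682 K − (670.4)(0.1917) = 553 K

T = 553 K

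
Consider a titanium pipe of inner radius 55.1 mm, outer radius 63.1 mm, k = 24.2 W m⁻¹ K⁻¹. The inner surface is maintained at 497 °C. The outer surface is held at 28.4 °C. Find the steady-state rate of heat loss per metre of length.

Q' = 2πk·ΔT/ln(r₂/r₁) = 2π × 24.2 × 468.6 / ln(0.0631/0.0551) = 5.26×10^5 W/m

Q' = 526 kW/m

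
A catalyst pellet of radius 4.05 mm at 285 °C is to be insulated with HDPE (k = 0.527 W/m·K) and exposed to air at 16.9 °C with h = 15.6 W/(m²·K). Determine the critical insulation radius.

For a sphere, r_cr = 2k_ins/h = 2·0.527/15.6 = 0.0676 m = 6.76 cm

r_cr = 6.76 cm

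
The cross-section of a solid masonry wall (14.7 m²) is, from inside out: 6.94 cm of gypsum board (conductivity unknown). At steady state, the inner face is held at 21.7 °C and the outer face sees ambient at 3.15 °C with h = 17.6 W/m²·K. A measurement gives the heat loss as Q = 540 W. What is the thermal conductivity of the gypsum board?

k = 0.155 W/m·K

ΣR = ΔT/Q = |21.7 − 3.15|/540 = 0.03435 K/W
Known resistances:
  R_conv,out = 1/(hA) = 1/(17.6·14.7) = 0.003865 K/W
R_gypsum board = ΣR − ΣR_known = 0.03435 − 0.003865 = 0.03048 K/W
L/(kA) = 0.03048 ⇒ k = 0.0694/(0.03048·14.7) = 0.155 W/m·K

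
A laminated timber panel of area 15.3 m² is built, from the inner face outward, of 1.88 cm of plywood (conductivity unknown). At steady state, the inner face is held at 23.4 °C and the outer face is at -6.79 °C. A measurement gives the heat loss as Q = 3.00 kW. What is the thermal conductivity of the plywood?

k = 0.122 W/m·K

ΣR = ΔT/Q = |23.4 − -6.79|/3000 = 0.01006 K/W
L/(kA) = 0.01006 ⇒ k = 0.0188/(0.01006·15.3) = 0.122 W/m·K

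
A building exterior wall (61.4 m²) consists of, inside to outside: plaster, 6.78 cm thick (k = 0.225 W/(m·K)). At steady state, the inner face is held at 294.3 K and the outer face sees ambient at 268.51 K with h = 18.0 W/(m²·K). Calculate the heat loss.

Series thermal resistances, inner to outer:
  R_plaster = L/(kA) = 0.0678/(0.225·61.4) = 0.004908 K/W
  R_conv,out = 1/(hA) = 1/(18.0·61.4) = 9.048×10^-4 K/W
ΣR = 0.004908 + 9.048×10^-4 = 0.005813 K/W
Q = ΔT/ΣR = (294.3 K − 268.51 K)/0.005813 = 4440 W

Q = 4.44 kW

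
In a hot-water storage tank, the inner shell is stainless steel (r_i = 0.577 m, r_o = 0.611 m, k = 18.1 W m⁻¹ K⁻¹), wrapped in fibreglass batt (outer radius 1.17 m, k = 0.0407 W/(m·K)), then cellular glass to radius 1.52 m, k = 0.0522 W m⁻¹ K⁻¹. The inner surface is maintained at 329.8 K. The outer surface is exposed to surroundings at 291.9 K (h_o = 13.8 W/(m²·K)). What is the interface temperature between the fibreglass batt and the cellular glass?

T = 298.2 K

Series thermal resistances, inner to outer:
  R_stainless steel = (1/0.577 − 1/0.611)/(4πk) = 0.09644/(4π·18.1) = 4.240×10^-4 K/W
  R_fibreglass batt = (1/0.611 − 1/1.17)/(4πk) = 0.7820/(4π·0.0407) = 1.529 K/W
  R_cellular glass = (1/1.17 − 1/1.52)/(4πk) = 0.1968/(4π·0.0522) = 0.3000 K/W
  R_conv,out = 1/(4πr²h) = 1/(4π·1.52²·13.8) = 0.002496 K/W
ΣR = 4.240×10^-4 + 1.529 + 0.3000 + 0.002496 = 1.832 K/W
Q = ΔT/ΣR = (329.8 K − 291.9 K)/1.832 = 20.69 W
From the inner boundary to the fibreglass batt/cellular glass interface, ΣR_partial = 1.529 K/W.
T_interface = T_in − Q·ΣR_partial = 329.8 K − (20.69)(1.529) = 298.2 K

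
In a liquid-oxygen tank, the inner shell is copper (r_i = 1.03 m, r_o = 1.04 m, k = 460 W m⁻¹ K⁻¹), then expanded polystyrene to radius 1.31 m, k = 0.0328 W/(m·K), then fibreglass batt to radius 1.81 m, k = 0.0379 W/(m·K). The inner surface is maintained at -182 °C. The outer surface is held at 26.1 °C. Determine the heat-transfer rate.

Q = 225 W

Series thermal resistances, inner to outer:
  R_copper = (1/1.03 − 1/1.04)/(4πk) = 0.009335/(4π·460) = 1.615×10^-6 K/W
  R_expanded polystyrene = (1/1.04 − 1/1.31)/(4πk) = 0.1982/(4π·0.0328) = 0.4808 K/W
  R_fibreglass batt = (1/1.31 − 1/1.81)/(4πk) = 0.2109/(4π·0.0379) = 0.4428 K/W
ΣR = 1.615×10^-6 + 0.4808 + 0.4428 = 0.9236 K/W
Q = ΔT/ΣR = (-182 °C − 26.1 °C)/0.9236 = -225 W
(Negative Q ⇒ heat flows inward; heat gain = 225 W.)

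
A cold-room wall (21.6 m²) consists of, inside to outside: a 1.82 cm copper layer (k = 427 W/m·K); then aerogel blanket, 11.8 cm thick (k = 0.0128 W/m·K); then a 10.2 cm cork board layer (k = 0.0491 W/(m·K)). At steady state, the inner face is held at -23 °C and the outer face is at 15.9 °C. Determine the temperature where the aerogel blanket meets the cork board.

T = 8.75 °C

Resistance network (inner→outer):
  R_copper = L/(kA) = 0.0182/(427·21.6) = 1.973×10^-6 K/W
  R_aerogel blanket = L/(kA) = 0.118/(0.0128·21.6) = 0.4268 K/W
  R_cork board = L/(kA) = 0.102/(0.0491·21.6) = 0.09618 K/W
ΣR = 1.973×10^-6 + 0.4268 + 0.09618 = 0.5230 K/W
Q = ΔT/ΣR = (-23 °C − 15.9 °C)/0.5230 = -74.38 W
From the inner boundary to the aerogel blanket/cork board interface, ΣR_partial = 0.4268 K/W.
T_interface = T_in − Q·ΣR_partial = -23 °C − (-74.38)(0.4268) = 8.75 °C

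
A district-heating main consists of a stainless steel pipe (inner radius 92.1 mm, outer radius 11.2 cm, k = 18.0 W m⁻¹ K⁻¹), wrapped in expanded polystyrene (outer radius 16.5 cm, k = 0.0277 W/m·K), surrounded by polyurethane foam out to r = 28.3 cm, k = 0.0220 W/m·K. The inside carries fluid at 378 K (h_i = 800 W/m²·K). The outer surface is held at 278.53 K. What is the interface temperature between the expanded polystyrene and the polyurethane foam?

T = 341.8 K

Series thermal resistances, inner to outer:
  R'_conv,in = 1/(2πr h) = 1/(2π·0.0921·800) = 0.002160 m·K/W
  R'_stainless steel = ln(0.112/0.0921)/(2πk) = 0.1956/(2π·18.0) = 0.001730 m·K/W
  R'_expanded polystyrene = ln(0.165/0.112)/(2πk) = 0.3874/(2π·0.0277) = 2.226 m·K/W
  R'_polyurethane foam = ln(0.283/0.165)/(2πk) = 0.5395/(2π·0.0220) = 3.903 m·K/W
ΣR = 0.002160 + 0.001730 + 2.226 + 3.903 = 6.133 m·K/W
Q' = ΔT/ΣR = (378 K − 278.53 K)/6.133 = 16.22 W/m
From the inner boundary to the expanded polystyrene/polyurethane foam interface, ΣR_partial = 2.230 m·K/W.
T_interface = T_in − Q'·ΣR_partial = 378 K − (16.22)(2.230) = 341.8 K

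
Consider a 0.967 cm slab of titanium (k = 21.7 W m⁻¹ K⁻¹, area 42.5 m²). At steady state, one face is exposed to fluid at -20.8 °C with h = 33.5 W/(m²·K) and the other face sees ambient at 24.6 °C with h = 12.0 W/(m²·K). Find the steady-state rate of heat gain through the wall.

Series thermal resistances, inner to outer:
  R_conv,in = 1/(hA) = 1/(33.5·42.5) = 7.024×10^-4 K/W
  R_titanium = L/(kA) = 0.00967/(21.7·42.5) = 1.049×10^-5 K/W
  R_conv,out = 1/(hA) = 1/(12.0·42.5) = 0.001961 K/W
ΣR = 7.024×10^-4 + 1.049×10^-5 + 0.001961 = 0.002674 K/W
Q = ΔT/ΣR = (-20.8 °C − 24.6 °C)/0.002674 = -17000 W
(Negative Q ⇒ heat flows inward; heat gain = 17000 W.)

Q = 17000 W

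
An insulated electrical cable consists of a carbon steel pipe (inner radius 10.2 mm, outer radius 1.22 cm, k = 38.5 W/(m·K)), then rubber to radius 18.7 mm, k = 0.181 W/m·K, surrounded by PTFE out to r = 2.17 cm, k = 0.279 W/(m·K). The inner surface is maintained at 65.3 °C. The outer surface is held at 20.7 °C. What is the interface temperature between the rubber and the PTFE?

Series thermal resistances, inner to outer:
  R'_carbon steel = ln(0.0122/0.0102)/(2πk) = 0.1790/(2π·38.5) = 7.402×10^-4 m·K/W
  R'_rubber = ln(0.0187/0.0122)/(2πk) = 0.4271/(2π·0.181) = 0.3755 m·K/W
  R'_PTFE = ln(0.0217/0.0187)/(2πk) = 0.1488/(2π·0.279) = 0.08488 m·K/W
ΣR = 7.402×10^-4 + 0.3755 + 0.08488 = 0.4611 m·K/W
Q' = ΔT/ΣR = (65.3 °C − 20.7 °C)/0.4611 = 96.73 W/m
From the inner boundary to the rubber/PTFE interface, ΣR_partial = 0.3762 m·K/W.
T_interface = T_in − Q'·ΣR_partial = 65.3 °C − (96.73)(0.3762) = 28.9 °C

T = 28.9 °C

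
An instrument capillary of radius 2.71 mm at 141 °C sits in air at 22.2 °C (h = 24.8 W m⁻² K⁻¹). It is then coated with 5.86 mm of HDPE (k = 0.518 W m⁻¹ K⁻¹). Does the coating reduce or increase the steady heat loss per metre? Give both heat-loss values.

increases: 50.2 → 108 W/m

Critical radius for a cylinder: r_cr = k/h = 0.0209 m = 2.09 cm.
Outer radius after coating: r₂ = 0.00271 + 0.00586 = 0.00857 m.
Since r₁ < r_cr and r₂ ≤ r_cr, the coating moves toward the maximum at r_cr — heat loss rises.
Bare: R = 1/(2πr₁h) = 2.368 m·K/W; Q = 118.8/2.368 = 50.2 W/m.
Coated: R = R_cond + R_conv = 1.103 m·K/W; Q = 118.8/1.103 = 108 W/m.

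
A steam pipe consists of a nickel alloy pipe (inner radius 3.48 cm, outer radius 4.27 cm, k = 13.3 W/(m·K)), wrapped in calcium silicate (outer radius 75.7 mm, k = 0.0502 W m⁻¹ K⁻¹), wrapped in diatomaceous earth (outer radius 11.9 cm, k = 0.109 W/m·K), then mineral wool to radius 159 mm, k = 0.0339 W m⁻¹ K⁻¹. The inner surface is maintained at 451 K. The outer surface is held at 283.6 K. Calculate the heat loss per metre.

Treat each layer as a resistance in series:
  R'_nickel alloy = ln(0.0427/0.0348)/(2πk) = 0.2046/(2π·13.3) = 0.002448 m·K/W
  R'_calcium silicate = ln(0.0757/0.0427)/(2πk) = 0.5726/(2π·0.0502) = 1.815 m·K/W
  R'_diatomaceous earth = ln(0.119/0.0757)/(2πk) = 0.4523/(2π·0.109) = 0.6605 m·K/W
  R'_mineral wool = ln(0.159/0.119)/(2πk) = 0.2898/(2π·0.0339) = 1.360 m·K/W
ΣR = 0.002448 + 1.815 + 0.6605 + 1.360 = 3.838 m·K/W
Q' = ΔT/ΣR = (451 K − 283.6 K)/3.838 = 43.6 W/m

Q' = 43.6 W/m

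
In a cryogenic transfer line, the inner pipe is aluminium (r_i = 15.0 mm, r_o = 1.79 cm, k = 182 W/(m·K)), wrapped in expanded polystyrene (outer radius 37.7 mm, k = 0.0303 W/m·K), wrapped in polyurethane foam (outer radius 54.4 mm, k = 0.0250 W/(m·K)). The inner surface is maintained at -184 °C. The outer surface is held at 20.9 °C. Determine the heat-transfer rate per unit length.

Q' = 32.8 W/m

Resistance network (inner→outer):
  R'_aluminium = ln(0.0179/0.0150)/(2πk) = 0.1768/(2π·182) = 1.546×10^-4 m·K/W
  R'_expanded polystyrene = ln(0.0377/0.0179)/(2πk) = 0.7449/(2π·0.0303) = 3.912 m·K/W
  R'_polyurethane foam = ln(0.0544/0.0377)/(2πk) = 0.3667/(2π·0.0250) = 2.335 m·K/W
ΣR = 1.546×10^-4 + 3.912 + 2.335 = 6.247 m·K/W
Q' = ΔT/ΣR = (-184 °C − 20.9 °C)/6.247 = -32.8 W/m
(Negative Q' ⇒ heat flows inward; heat gain = 32.8 W/m.)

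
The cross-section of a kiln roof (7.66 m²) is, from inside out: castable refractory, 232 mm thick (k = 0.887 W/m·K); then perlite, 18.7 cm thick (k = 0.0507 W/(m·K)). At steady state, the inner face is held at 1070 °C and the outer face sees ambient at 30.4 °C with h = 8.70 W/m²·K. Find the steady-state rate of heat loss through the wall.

Q = 1960 W

Resistance network (inner→outer):
  R_castable refractory = L/(kA) = 0.232/(0.887·7.66) = 0.03415 K/W
  R_perlite = L/(kA) = 0.187/(0.0507·7.66) = 0.4815 K/W
  R_conv,out = 1/(hA) = 1/(8.70·7.66) = 0.01501 K/W
ΣR = 0.03415 + 0.4815 + 0.01501 = 0.5307 K/W
Q = ΔT/ΣR = (1070 °C − 30.4 °C)/0.5307 = 1960 W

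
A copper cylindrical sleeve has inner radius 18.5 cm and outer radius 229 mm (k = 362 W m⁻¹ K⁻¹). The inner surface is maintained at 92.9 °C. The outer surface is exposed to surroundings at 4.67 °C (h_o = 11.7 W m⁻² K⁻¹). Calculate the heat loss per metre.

Treat each layer as a resistance in series:
  R'_copper = ln(0.229/0.185)/(2πk) = 0.2134/(2π·362) = 9.381×10^-5 m·K/W
  R'_conv,out = 1/(2πr h) = 1/(2π·0.229·11.7) = 0.05940 m·K/W
ΣR = 9.381×10^-5 + 0.05940 = 0.05949 m·K/W
Q' = ΔT/ΣR = (92.9 °C − 4.67 °C)/0.05949 = 1480 W/m

Q' = 1480 W/m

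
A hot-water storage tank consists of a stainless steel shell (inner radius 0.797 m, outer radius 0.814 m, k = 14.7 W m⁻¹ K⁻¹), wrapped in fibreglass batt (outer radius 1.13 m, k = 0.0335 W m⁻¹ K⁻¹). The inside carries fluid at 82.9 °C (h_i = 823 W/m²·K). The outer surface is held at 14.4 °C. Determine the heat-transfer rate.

Series thermal resistances, inner to outer:
  R_conv,in = 1/(4πr²h) = 1/(4π·0.797²·823) = 1.522×10^-4 K/W
  R_stainless steel = (1/0.797 − 1/0.814)/(4πk) = 0.02620/(4π·14.7) = 1.419×10^-4 K/W
  R_fibreglass batt = (1/0.814 − 1/1.13)/(4πk) = 0.3435/(4π·0.0335) = 0.8161 K/W
ΣR = 1.522×10^-4 + 1.419×10^-4 + 0.8161 = 0.8164 K/W
Q = ΔT/ΣR = (82.9 °C − 14.4 °C)/0.8164 = 83.9 W

Q = 83.9 W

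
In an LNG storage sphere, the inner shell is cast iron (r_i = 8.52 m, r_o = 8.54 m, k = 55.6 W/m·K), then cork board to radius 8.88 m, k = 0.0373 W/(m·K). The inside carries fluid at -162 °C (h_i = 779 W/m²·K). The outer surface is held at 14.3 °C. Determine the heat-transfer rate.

Q = 18400 W

Treat each layer as a resistance in series:
  R_conv,in = 1/(4πr²h) = 1/(4π·8.52²·779) = 1.407×10^-6 K/W
  R_cast iron = (1/8.52 − 1/8.54)/(4πk) = 2.749×10^-4/(4π·55.6) = 3.934×10^-7 K/W
  R_cork board = (1/8.54 − 1/8.88)/(4πk) = 0.004483/(4π·0.0373) = 0.009565 K/W
ΣR = 1.407×10^-6 + 3.934×10^-7 + 0.009565 = 0.009567 K/W
Q = ΔT/ΣR = (-162 °C − 14.3 °C)/0.009567 = -18400 W
(Negative Q ⇒ heat flows inward; heat gain = 18400 W.)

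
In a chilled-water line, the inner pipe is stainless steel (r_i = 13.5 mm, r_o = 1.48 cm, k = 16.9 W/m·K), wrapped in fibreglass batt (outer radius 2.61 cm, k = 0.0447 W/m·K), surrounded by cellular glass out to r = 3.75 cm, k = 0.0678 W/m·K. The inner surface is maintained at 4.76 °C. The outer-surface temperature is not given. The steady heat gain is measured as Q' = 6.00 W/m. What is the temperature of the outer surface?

T_out = 22.0 °C

Series resistances:
  R'_stainless steel = ln(0.0148/0.0135)/(2πk) = 0.09194/(2π·16.9) = 8.658×10^-4 m·K/W
  R'_fibreglass batt = ln(0.0261/0.0148)/(2πk) = 0.5673/(2π·0.0447) = 2.020 m·K/W
  R'_cellular glass = ln(0.0375/0.0261)/(2πk) = 0.3624/(2π·0.0678) = 0.8507 m·K/W
ΣR = 2.871 m·K/W
ΔT = Q'·ΣR = 6.00 × 2.871 = 17.23 K
Heat flows inward, so T_out = T_in + ΔT = 4.76 + 17.23 = 22.0 °C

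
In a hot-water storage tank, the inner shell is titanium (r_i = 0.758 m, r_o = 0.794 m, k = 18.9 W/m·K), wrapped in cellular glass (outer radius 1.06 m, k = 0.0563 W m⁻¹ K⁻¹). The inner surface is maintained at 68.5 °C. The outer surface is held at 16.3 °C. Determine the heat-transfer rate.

Q = 117 W

Series thermal resistances, inner to outer:
  R_titanium = (1/0.758 − 1/0.794)/(4πk) = 0.05982/(4π·18.9) = 2.518×10^-4 K/W
  R_cellular glass = (1/0.794 − 1/1.06)/(4πk) = 0.3160/(4π·0.0563) = 0.4467 K/W
ΣR = 2.518×10^-4 + 0.4467 = 0.4470 K/W
Q = ΔT/ΣR = (68.5 °C − 16.3 °C)/0.4470 = 117 W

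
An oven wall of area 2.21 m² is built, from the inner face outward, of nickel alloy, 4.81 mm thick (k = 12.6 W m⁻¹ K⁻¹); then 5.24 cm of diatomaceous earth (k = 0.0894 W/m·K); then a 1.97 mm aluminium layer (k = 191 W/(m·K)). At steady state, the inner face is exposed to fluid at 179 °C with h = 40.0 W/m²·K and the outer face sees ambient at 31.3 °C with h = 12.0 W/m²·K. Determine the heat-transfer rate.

Resistance network (inner→outer):
  R_conv,in = 1/(hA) = 1/(40.0·2.21) = 0.01131 K/W
  R_nickel alloy = L/(kA) = 0.00481/(12.6·2.21) = 1.727×10^-4 K/W
  R_diatomaceous earth = L/(kA) = 0.0524/(0.0894·2.21) = 0.2652 K/W
  R_aluminium = L/(kA) = 0.00197/(191·2.21) = 4.667×10^-6 K/W
  R_conv,out = 1/(hA) = 1/(12.0·2.21) = 0.03771 K/W
ΣR = 0.01131 + 1.727×10^-4 + 0.2652 + 4.667×10^-6 + 0.03771 = 0.3144 K/W
Q = ΔT/ΣR = (179 °C − 31.3 °C)/0.3144 = 470 W

Q = 470 W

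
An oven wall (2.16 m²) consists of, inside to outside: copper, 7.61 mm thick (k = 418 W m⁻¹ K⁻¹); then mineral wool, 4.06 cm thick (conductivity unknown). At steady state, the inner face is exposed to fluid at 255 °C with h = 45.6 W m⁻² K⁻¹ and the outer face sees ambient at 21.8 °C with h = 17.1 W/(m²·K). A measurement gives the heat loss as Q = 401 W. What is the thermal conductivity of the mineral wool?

ΣR = ΔT/Q = |255 − 21.8|/401 = 0.5815 K/W
Known resistances:
  R_conv,in = 1/(hA) = 1/(45.6·2.16) = 0.01015 K/W
  R_copper = L/(kA) = 0.00761/(418·2.16) = 8.429×10^-6 K/W
  R_conv,out = 1/(hA) = 1/(17.1·2.16) = 0.02707 K/W
R_mineral wool = ΣR − ΣR_known = 0.5815 − 0.03723 = 0.5443 K/W
L/(kA) = 0.5443 ⇒ k = 0.0406/(0.5443·2.16) = 0.0345 W/m·K

k = 0.0345 W/m·K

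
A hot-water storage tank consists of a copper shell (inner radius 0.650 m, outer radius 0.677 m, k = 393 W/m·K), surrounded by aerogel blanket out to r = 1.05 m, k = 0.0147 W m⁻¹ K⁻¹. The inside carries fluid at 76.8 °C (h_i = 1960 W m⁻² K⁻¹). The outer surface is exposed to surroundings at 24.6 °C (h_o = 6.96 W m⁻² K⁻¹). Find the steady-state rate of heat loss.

Series thermal resistances, inner to outer:
  R_conv,in = 1/(4πr²h) = 1/(4π·0.650²·1960) = 9.610×10^-5 K/W
  R_copper = (1/0.650 − 1/0.677)/(4πk) = 0.06136/(4π·393) = 1.242×10^-5 K/W
  R_aerogel blanket = (1/0.677 − 1/1.05)/(4πk) = 0.5247/(4π·0.0147) = 2.841 K/W
  R_conv,out = 1/(4πr²h) = 1/(4π·1.05²·6.96) = 0.01037 K/W
ΣR = 9.610×10^-5 + 1.242×10^-5 + 2.841 + 0.01037 = 2.851 K/W
Q = ΔT/ΣR = (76.8 °C − 24.6 °C)/2.851 = 18.3 W

Q = 18.3 W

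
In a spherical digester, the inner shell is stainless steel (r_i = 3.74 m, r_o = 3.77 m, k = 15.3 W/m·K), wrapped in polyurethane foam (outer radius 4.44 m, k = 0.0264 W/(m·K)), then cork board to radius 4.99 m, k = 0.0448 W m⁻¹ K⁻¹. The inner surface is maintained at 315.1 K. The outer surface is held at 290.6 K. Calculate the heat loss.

Resistance network (inner→outer):
  R_stainless steel = (1/3.74 − 1/3.77)/(4πk) = 0.002128/(4π·15.3) = 1.107×10^-5 K/W
  R_polyurethane foam = (1/3.77 − 1/4.44)/(4πk) = 0.04003/(4π·0.0264) = 0.1207 K/W
  R_cork board = (1/4.44 − 1/4.99)/(4πk) = 0.02482/(4π·0.0448) = 0.04410 K/W
ΣR = 1.107×10^-5 + 0.1207 + 0.04410 = 0.1648 K/W
Q = ΔT/ΣR = (315.1 K − 290.6 K)/0.1648 = 149 W

Q = 149 W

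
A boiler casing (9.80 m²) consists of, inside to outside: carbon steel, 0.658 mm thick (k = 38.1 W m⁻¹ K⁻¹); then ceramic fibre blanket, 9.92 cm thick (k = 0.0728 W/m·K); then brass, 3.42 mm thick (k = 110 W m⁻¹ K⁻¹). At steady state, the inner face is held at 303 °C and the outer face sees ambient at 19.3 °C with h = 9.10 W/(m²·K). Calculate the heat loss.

Q = 1890 W

Treat each layer as a resistance in series:
  R_carbon steel = L/(kA) = 6.58×10^-4/(38.1·9.80) = 1.762×10^-6 K/W
  R_ceramic fibre blanket = L/(kA) = 0.0992/(0.0728·9.80) = 0.1390 K/W
  R_brass = L/(kA) = 0.00342/(110·9.80) = 3.173×10^-6 K/W
  R_conv,out = 1/(hA) = 1/(9.10·9.80) = 0.01121 K/W
ΣR = 1.762×10^-6 + 0.1390 + 3.173×10^-6 + 0.01121 = 0.1502 K/W
Q = ΔT/ΣR = (303 °C − 19.3 °C)/0.1502 = 1890 W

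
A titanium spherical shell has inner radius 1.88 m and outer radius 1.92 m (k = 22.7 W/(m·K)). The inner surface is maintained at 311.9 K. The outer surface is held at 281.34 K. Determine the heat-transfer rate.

Q = 787 kW

Q = 4πk·ΔT/(1/r₁ − 1/r₂) = 4π × 22.7 × 30.56 / (1/1.88 − 1/1.92) = 7.87×10^5 W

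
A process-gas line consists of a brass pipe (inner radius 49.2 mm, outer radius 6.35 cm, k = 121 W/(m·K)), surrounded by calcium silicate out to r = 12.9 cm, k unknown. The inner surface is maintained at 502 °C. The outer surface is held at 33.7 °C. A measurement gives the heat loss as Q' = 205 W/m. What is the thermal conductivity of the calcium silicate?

k = 0.0494 W/m·K

ΣR = ΔT/Q' = |502 − 33.7|/205 = 2.284 m·K/W
Known resistances:
  R'_brass = ln(0.0635/0.0492)/(2πk) = 0.2551/(2π·121) = 3.356×10^-4 m·K/W
R_calcium silicate = ΣR − ΣR_known = 2.284 − 3.356×10^-4 = 2.284 m·K/W
ln(r₂/r₁)/(2πk) = 2.284 ⇒ k = 0.7088/(2π·2.284) = 0.0494 W/m·K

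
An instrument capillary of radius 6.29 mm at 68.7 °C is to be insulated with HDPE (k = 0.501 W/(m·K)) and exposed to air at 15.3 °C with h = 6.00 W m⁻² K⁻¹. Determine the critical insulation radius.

r_cr = 8.35 cm

For a cylinder, r_cr = k_ins/h = 0.501/6.00 = 0.0835 m = 8.35 cm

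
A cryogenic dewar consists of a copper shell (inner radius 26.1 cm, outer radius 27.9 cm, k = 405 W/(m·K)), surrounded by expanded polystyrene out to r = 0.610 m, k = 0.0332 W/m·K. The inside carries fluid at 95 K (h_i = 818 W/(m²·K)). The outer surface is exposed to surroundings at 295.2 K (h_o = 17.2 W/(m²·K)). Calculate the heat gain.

Treat each layer as a resistance in series:
  R_conv,in = 1/(4πr²h) = 1/(4π·0.261²·818) = 0.001428 K/W
  R_copper = (1/0.261 − 1/0.279)/(4πk) = 0.2472/(4π·405) = 4.857×10^-5 K/W
  R_expanded polystyrene = (1/0.279 − 1/0.610)/(4πk) = 1.945/(4π·0.0332) = 4.662 K/W
  R_conv,out = 1/(4πr²h) = 1/(4π·0.610²·17.2) = 0.01243 K/W
ΣR = 0.001428 + 4.857×10^-5 + 4.662 + 0.01243 = 4.676 K/W
Q = ΔT/ΣR = (95 K − 295.2 K)/4.676 = -42.8 W
(Negative Q ⇒ heat flows inward; heat gain = 42.8 W.)

Q = 42.8 W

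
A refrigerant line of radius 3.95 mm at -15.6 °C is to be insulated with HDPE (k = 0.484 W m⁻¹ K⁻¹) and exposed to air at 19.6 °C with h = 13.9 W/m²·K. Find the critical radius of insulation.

For a cylinder, r_cr = k_ins/h = 0.484/13.9 = 0.0348 m = 3.48 cm

r_cr = 3.48 cm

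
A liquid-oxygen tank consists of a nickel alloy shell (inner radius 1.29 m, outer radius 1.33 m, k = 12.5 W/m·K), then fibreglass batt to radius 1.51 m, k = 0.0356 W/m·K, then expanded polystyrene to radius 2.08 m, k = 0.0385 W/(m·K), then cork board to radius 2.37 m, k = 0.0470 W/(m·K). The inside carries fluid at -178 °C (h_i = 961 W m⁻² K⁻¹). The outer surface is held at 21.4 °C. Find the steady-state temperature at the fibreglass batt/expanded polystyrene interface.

T = -119 °C

Resistance network (inner→outer):
  R_conv,in = 1/(4πr²h) = 1/(4π·1.29²·961) = 4.976×10^-5 K/W
  R_nickel alloy = (1/1.29 − 1/1.33)/(4πk) = 0.02331/(4π·12.5) = 1.484×10^-4 K/W
  R_fibreglass batt = (1/1.33 − 1/1.51)/(4πk) = 0.08963/(4π·0.0356) = 0.2003 K/W
  R_expanded polystyrene = (1/1.51 − 1/2.08)/(4πk) = 0.1815/(4π·0.0385) = 0.3751 K/W
  R_cork board = (1/2.08 − 1/2.37)/(4πk) = 0.05883/(4π·0.0470) = 0.09960 K/W
ΣR = 4.976×10^-5 + 1.484×10^-4 + 0.2003 + 0.3751 + 0.09960 = 0.6752 K/W
Q = ΔT/ΣR = (-178 °C − 21.4 °C)/0.6752 = -295.3 W
From the inner boundary to the fibreglass batt/expanded polystyrene interface, ΣR_partial = 0.2005 K/W.
T_interface = T_in − Q·ΣR_partial = -178 °C − (-295.3)(0.2005) = -119 °C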